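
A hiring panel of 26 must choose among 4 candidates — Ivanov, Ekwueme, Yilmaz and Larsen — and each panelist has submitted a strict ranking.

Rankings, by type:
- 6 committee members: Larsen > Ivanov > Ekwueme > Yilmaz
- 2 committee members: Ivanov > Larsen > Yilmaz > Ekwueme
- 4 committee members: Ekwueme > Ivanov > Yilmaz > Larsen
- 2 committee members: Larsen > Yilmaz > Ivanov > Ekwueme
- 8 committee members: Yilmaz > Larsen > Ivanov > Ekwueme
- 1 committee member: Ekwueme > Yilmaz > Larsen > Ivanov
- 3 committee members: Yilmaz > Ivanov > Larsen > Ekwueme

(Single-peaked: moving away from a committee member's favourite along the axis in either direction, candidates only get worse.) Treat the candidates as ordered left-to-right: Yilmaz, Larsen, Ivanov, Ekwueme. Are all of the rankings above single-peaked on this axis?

Axis positions: Yilmaz=1, Larsen=2, Ivanov=3, Ekwueme=4.
Type 1 (peak Larsen at position 2): ranking walks positions 2-3-4-1, expanding outward from the peak — single-peaked.
Type 2 (peak Ivanov at position 3): ranking walks positions 3-2-1-4, expanding outward from the peak — single-peaked.
Type 3: ranking walks positions 4-3-1-2; Yilmaz is ranked above Larsen even though Larsen lies between Yilmaz and the peak Ekwueme on the axis — preferences dip and rise again. Not single-peaked.
Type 4 (peak Larsen at position 2): ranking walks positions 2-1-3-4, expanding outward from the peak — single-peaked.
Type 5 (peak Yilmaz at position 1): ranking walks positions 1-2-3-4, expanding outward from the peak — single-peaked.
Type 6: ranking walks positions 4-1-2-3; Yilmaz is ranked above Ivanov even though Ivanov lies between Yilmaz and the peak Ekwueme on the axis — preferences dip and rise again. Not single-peaked.
Type 7: ranking walks positions 1-3-2-4; Ivanov is ranked above Larsen even though Larsen lies between Ivanov and the peak Yilmaz on the axis — preferences dip and rise again. Not single-peaked.
Type 3 violates single-peakedness, so the profile is not single-peaked on this axis.

no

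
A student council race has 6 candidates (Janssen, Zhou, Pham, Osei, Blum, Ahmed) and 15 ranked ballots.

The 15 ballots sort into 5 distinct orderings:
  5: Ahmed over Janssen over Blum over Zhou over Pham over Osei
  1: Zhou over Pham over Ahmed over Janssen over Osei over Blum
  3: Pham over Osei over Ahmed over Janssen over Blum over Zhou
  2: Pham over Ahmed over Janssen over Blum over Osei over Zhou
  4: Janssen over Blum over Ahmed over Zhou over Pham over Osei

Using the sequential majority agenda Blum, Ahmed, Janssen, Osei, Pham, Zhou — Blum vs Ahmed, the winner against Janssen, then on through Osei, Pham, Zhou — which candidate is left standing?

Ahmed

Round 1: Blum vs Ahmed — 4–11, Ahmed advances.
Round 2: Ahmed vs Janssen — 11–4, Ahmed advances.
Round 3: Ahmed vs Osei — 12–3, Ahmed advances.
Round 4: Ahmed vs Pham — 9–6, Ahmed advances.
Round 5: Ahmed vs Zhou — 14–1, Ahmed advances.
Ahmed survives the agenda.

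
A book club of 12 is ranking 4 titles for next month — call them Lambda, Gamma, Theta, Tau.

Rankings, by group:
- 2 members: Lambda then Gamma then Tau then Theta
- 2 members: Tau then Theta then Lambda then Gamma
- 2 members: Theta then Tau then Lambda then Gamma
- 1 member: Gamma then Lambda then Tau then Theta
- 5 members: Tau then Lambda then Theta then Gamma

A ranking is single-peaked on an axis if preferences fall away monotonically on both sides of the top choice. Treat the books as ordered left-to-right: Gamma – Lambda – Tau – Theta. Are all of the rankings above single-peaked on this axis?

Axis positions: Gamma=1, Lambda=2, Tau=3, Theta=4.
Group 1 (peak Lambda at position 2): ranking walks positions 2-1-3-4, expanding outward from the peak — single-peaked.
Group 2 (peak Tau at position 3): ranking walks positions 3-4-2-1, expanding outward from the peak — single-peaked.
Group 3 (peak Theta at position 4): ranking walks positions 4-3-2-1, expanding outward from the peak — single-peaked.
Group 4 (peak Gamma at position 1): ranking walks positions 1-2-3-4, expanding outward from the peak — single-peaked.
Group 5 (peak Tau at position 3): ranking walks positions 3-2-4-1, expanding outward from the peak — single-peaked.
Every ranking is single-peaked on this axis.

yes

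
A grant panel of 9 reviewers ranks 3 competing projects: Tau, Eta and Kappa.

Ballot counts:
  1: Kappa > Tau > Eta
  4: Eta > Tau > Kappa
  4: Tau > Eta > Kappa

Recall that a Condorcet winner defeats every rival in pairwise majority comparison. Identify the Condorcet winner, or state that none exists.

Tau

Pairwise majorities:
Tau vs Eta: Tau preferred on 1+4 = 5 ballots; Tau wins 5–4.
Tau vs Kappa: 4+4 = 8 for Tau, 1 for Kappa — Tau by 8–1.
Eta vs Kappa: Eta is ranked higher on 4+4 = 8 ballots, Kappa on 1. Eta wins 8–1.
Tau defeats every rival head-to-head and is the Condorcet winner.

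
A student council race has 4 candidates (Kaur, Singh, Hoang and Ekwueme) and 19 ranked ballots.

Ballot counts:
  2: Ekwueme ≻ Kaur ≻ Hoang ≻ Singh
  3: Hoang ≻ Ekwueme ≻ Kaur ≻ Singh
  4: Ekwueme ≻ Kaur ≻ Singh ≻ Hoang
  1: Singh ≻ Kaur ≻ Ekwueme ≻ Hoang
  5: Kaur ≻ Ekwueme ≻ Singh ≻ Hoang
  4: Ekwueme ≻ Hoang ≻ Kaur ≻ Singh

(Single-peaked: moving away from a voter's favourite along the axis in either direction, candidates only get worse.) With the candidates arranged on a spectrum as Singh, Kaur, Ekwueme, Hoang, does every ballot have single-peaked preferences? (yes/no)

Axis positions: Singh=1, Kaur=2, Ekwueme=3, Hoang=4.
Group 1 (peak Ekwueme at position 3): ranking walks positions 3-2-4-1, expanding outward from the peak — single-peaked.
Group 2 (peak Hoang at position 4): ranking walks positions 4-3-2-1, expanding outward from the peak — single-peaked.
Group 3 (peak Ekwueme at position 3): ranking walks positions 3-2-1-4, expanding outward from the peak — single-peaked.
Group 4 (peak Singh at position 1): ranking walks positions 1-2-3-4, expanding outward from the peak — single-peaked.
Group 5 (peak Kaur at position 2): ranking walks positions 2-3-1-4, expanding outward from the peak — single-peaked.
Group 6 (peak Ekwueme at position 3): ranking walks positions 3-4-2-1, expanding outward from the peak — single-peaked.
Every ranking is single-peaked on this axis.

yes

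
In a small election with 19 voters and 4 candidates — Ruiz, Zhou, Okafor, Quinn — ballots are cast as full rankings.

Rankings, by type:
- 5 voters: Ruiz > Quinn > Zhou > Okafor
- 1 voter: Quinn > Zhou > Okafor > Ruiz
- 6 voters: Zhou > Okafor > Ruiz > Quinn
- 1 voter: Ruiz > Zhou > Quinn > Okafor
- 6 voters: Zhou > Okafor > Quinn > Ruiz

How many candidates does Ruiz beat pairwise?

Ruiz against each rival (19 voters):
Ruiz vs Zhou: Zhou, 13–6.
Ruiz vs Okafor: 5+1 = 6 for Ruiz, 13 for Okafor — Okafor by 13–6.
Ruiz vs Quinn: 5+6+1 = 12 for Ruiz, 7 for Quinn — Ruiz by 12–7.
Ruiz beats Quinn; loses to Zhou, Okafor — 1 pairwise win.

1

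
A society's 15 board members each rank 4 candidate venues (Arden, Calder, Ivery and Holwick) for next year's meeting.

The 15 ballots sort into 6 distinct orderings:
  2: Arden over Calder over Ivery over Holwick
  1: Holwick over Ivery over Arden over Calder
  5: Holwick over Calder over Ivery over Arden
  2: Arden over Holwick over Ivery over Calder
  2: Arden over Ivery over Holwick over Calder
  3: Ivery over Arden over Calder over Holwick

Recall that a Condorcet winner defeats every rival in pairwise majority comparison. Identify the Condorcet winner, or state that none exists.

none

Pairwise majorities:
Arden vs Calder: Arden is ranked higher on 2+1+2+2+3 = 10 ballots, Calder on 5. Arden wins 10–5.
Arden vs Ivery: 6 to 9, Ivery.
Arden vs Holwick: Arden is ranked higher on 2+2+2+3 = 9 ballots, Holwick on 6. Arden wins 9–6.
Calder vs Ivery: Calder is ranked higher on 2+5 = 7 ballots, Ivery on 8. Ivery wins 8–7.
Calder vs Holwick: Calder preferred on 2+3 = 5 ballots; Holwick wins 10–5.
Ivery vs Holwick: Ivery is ranked higher on 2+2+3 = 7 ballots, Holwick on 8. Holwick wins 8–7.
Every city loses at least once (Arden loses to Ivery; Calder loses to Arden; Ivery loses to Holwick; Holwick loses to Arden). The majority relation contains the cycle Arden beats Holwick beats Ivery beats Arden, so there is no Condorcet winner.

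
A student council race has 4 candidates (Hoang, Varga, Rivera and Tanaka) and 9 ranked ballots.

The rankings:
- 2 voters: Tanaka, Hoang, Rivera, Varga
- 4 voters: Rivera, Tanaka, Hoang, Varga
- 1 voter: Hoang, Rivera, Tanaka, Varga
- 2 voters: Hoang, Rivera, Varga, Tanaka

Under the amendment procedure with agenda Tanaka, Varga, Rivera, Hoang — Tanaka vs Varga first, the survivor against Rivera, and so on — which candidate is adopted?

Hoang

Round 1: Tanaka vs Varga — 7–2, Tanaka advances.
Round 2: Tanaka vs Rivera — 2–7, Rivera advances.
Round 3: Rivera vs Hoang — 4–5, Hoang advances.
The agenda winner is Hoang.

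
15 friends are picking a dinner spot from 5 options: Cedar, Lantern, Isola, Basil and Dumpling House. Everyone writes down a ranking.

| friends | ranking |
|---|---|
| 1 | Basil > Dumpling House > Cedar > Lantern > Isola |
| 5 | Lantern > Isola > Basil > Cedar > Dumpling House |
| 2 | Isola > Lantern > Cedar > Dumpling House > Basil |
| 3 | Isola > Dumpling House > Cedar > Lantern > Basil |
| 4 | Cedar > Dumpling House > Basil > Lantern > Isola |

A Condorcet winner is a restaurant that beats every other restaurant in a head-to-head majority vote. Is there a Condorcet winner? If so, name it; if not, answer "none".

none

Check each pair by majority over 15 ballots:
Cedar–Lantern: Cedar 8–7.
Cedar vs Isola: Isola wins 10–5.
Cedar–Basil: Cedar 9–6.
Cedar vs Dumpling House: Cedar, 11–4.
Lantern vs Isola: Lantern, 10–5.
Lantern vs Basil: Lantern, 10–5.
Lantern vs Dumpling House: Dumpling House wins 8–7.
Isola vs Basil: Isola wins 10–5.
Isola–Dumpling House: Isola 10–5.
Basil–Dumpling House: Dumpling House 9–6.
No restaurant is unbeaten: Cedar loses to Isola; Lantern loses to Cedar; Isola loses to Lantern; Basil loses to Cedar; Dumpling House loses to Cedar. In particular Cedar > Lantern > Isola > Cedar is a majority cycle — no Condorcet winner exists.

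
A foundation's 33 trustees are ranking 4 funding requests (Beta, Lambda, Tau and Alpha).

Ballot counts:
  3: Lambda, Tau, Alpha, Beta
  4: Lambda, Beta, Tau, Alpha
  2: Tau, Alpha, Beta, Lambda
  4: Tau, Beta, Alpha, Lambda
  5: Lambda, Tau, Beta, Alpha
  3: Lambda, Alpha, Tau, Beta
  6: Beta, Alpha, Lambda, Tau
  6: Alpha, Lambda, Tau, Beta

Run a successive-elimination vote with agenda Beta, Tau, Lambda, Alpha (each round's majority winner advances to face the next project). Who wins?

Alpha

Round 1: Beta vs Tau — 10–23, Tau advances.
Round 2: Tau vs Lambda — 6–27, Lambda advances.
Round 3: Lambda vs Alpha — 15–18, Alpha advances.
The agenda winner is Alpha.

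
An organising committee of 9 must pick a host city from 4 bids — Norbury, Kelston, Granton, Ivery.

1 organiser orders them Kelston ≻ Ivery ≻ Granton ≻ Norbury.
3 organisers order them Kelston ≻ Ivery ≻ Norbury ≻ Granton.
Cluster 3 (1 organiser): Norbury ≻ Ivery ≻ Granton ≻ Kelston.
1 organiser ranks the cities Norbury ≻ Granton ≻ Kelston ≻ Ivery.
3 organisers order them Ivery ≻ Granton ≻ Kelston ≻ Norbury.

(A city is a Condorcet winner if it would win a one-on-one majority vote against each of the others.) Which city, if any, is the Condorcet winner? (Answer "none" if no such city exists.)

Head-to-head results (9 organisers):
Norbury–Kelston: Kelston 7–2.
Norbury vs Granton: Norbury, 5–4.
Norbury–Ivery: Ivery 7–2.
Kelston vs Granton: Granton wins 5–4.
Kelston vs Ivery: Kelston, 5–4.
Granton–Ivery: Ivery 8–1.
Each city drops at least one matchup (Norbury loses to Kelston; Kelston loses to Granton; Granton loses to Norbury; Ivery loses to Kelston); the cycle Norbury → Granton → Kelston → Norbury rules out a Condorcet winner.

none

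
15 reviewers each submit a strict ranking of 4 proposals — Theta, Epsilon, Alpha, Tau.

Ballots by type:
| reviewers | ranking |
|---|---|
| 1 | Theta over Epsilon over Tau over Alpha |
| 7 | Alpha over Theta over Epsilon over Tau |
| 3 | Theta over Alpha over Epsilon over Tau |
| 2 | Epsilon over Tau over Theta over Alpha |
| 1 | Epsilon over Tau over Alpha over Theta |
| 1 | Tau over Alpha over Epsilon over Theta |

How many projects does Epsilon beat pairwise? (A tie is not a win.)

1

Epsilon against each rival (15 reviewers):
Epsilon vs Theta: Theta, 11–4.
Epsilon vs Alpha: Epsilon is ranked higher on 1+2+1 = 4 ballots, Alpha on 11. Alpha wins 11–4.
Epsilon vs Tau: Epsilon, 14–1.
Epsilon beats Tau; loses to Theta, Alpha — 1 pairwise win.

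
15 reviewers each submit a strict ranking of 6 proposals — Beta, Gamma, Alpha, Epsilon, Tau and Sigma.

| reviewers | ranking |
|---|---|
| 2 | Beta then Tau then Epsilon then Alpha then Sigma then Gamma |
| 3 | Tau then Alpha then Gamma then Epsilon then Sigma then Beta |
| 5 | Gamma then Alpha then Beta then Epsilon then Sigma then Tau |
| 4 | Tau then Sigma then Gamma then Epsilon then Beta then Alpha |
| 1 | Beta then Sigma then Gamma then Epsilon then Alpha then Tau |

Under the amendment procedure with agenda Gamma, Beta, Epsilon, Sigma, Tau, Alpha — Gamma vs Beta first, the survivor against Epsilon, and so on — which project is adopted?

Round 1: Gamma vs Beta — 12–3, Gamma advances.
Round 2: Gamma vs Epsilon — 13–2, Gamma advances.
Round 3: Gamma vs Sigma — 8–7, Gamma advances.
Round 4: Gamma vs Tau — 6–9, Tau advances.
Round 5: Tau vs Alpha — 9–6, Tau advances.
Tau survives the agenda.

Tau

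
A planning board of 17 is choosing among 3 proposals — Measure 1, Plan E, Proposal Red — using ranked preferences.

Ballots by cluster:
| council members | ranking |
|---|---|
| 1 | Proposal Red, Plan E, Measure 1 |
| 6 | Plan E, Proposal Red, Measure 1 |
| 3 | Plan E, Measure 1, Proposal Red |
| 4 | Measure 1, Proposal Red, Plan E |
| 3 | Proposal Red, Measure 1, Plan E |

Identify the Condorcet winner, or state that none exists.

Plan E

Head-to-head results (17 council members):
Measure 1 vs Plan E: Plan E, 10–7.
Measure 1–Proposal Red: Proposal Red 10–7.
Plan E vs Proposal Red: Plan E wins 9–8.
Plan E beats each of Measure 1, Proposal Red — Plan E is the Condorcet winner.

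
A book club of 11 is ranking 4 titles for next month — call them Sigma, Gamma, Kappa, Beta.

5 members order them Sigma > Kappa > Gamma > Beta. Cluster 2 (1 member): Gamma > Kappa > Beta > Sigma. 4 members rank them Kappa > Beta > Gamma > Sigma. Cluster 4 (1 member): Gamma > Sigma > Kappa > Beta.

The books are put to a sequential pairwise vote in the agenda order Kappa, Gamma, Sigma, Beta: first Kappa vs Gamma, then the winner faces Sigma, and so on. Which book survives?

Sigma

Round 1: Kappa vs Gamma — 9–2, Kappa advances.
Round 2: Kappa vs Sigma — 5–6, Sigma advances.
Round 3: Sigma vs Beta — 6–5, Sigma advances.
The agenda winner is Sigma.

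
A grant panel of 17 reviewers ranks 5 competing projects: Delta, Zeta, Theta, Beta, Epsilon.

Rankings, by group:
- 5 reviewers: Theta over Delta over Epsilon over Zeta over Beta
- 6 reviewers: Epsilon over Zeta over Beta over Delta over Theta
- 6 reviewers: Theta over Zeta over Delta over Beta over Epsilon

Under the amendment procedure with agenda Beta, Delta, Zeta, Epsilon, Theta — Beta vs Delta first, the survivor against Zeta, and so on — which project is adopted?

Theta

Round 1: Beta vs Delta — 6–11, Delta advances.
Round 2: Delta vs Zeta — 5–12, Zeta advances.
Round 3: Zeta vs Epsilon — 6–11, Epsilon advances.
Round 4: Epsilon vs Theta — 6–11, Theta advances.
The agenda winner is Theta.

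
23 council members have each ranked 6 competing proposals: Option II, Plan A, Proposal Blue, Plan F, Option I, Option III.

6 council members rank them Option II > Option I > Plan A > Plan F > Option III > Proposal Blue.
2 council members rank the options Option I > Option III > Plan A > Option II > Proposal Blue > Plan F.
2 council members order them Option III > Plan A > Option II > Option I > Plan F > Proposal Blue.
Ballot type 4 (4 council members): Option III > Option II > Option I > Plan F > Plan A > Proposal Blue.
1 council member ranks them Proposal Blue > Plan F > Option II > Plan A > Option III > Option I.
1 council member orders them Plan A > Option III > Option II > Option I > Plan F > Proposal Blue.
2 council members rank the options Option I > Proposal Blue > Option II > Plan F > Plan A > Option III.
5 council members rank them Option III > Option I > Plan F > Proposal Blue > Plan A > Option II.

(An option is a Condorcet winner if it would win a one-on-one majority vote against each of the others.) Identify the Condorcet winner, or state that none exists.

Option III

Pairwise majorities:
Option II–Plan A: Option II 13–10.
Option II vs Proposal Blue: Option II is ranked higher on 6+2+2+4+1 = 15 ballots, Proposal Blue on 8. Option II wins 15–8.
Option II–Plan F: Option II 17–6.
Option II vs Option I: 14 to 9, Option II.
Option II vs Option III: Option III wins 14–9.
Plan A vs Proposal Blue: 6+2+2+4+1 = 15 for Plan A, 8 for Proposal Blue — Plan A by 15–8.
Plan A vs Plan F: 11 to 12, Plan F.
Plan A vs Option I: Plan A is ranked higher on 2+1+1 = 4 ballots, Option I on 19. Option I wins 19–4.
Plan A vs Option III: Option III wins 13–10.
Proposal Blue vs Plan F: Proposal Blue preferred on 2+1+2 = 5 ballots; Plan F wins 18–5.
Proposal Blue vs Option I: 1 to 22, Option I.
Proposal Blue vs Option III: 3 to 20, Option III.
Plan F vs Option I: Plan F preferred on 1 ballot; Option I wins 22–1.
Plan F–Option III: Option III 14–9.
Option I vs Option III: Option III, 13–10.
Option III defeats every rival head-to-head and is the Condorcet winner.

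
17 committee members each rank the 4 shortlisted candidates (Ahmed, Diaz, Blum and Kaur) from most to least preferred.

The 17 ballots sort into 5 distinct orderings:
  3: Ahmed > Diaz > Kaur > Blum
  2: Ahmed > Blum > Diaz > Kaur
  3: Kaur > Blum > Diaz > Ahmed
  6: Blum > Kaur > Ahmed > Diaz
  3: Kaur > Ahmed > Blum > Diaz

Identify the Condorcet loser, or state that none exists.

Diaz

Head-to-head results (17 committee members):
Ahmed vs Diaz: Ahmed wins 14–3.
Ahmed vs Blum: 3+2+3 = 8 for Ahmed, 9 for Blum — Blum by 9–8.
Ahmed–Kaur: Kaur 12–5.
Diaz vs Blum: 3 for Diaz, 14 for Blum — Blum by 14–3.
Diaz vs Kaur: 5 to 12, Kaur.
Blum vs Kaur: Kaur, 9–8.
Only Diaz has no wins; Diaz is the Condorcet loser.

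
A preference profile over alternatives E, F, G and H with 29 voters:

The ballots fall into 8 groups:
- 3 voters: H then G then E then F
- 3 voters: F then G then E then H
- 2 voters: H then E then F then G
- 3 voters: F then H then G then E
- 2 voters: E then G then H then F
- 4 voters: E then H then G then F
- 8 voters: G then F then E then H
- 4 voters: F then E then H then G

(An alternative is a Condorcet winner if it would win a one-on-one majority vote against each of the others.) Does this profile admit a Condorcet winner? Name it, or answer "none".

none

Head-to-head results (29 voters):
E–F: F 18–11.
E vs G: G, 17–12.
E vs H: E, 21–8.
F vs G: G, 17–12.
F vs H: F wins 18–11.
G vs H: H wins 16–13.
No alternative is unbeaten: E loses to F; F loses to G; G loses to H; H loses to E. In particular E > H > G > E is a majority cycle — no Condorcet winner exists.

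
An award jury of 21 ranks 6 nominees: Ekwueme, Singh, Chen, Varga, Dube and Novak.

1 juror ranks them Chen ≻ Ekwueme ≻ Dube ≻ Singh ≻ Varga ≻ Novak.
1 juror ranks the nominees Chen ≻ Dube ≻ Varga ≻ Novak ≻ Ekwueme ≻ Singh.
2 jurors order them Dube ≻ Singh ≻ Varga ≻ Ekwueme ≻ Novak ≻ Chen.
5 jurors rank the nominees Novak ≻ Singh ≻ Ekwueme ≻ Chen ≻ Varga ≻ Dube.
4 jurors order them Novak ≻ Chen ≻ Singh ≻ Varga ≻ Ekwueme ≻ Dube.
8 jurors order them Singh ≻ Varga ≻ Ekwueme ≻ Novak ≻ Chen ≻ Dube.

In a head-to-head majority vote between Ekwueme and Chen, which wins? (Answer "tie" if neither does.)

Ballots ranking Ekwueme above Chen: 2 + 5 + 8 = 15.
Ballots ranking Chen above Ekwueme: 21 − 15 = 6.
Ekwueme wins the head-to-head 15–6.

Ekwueme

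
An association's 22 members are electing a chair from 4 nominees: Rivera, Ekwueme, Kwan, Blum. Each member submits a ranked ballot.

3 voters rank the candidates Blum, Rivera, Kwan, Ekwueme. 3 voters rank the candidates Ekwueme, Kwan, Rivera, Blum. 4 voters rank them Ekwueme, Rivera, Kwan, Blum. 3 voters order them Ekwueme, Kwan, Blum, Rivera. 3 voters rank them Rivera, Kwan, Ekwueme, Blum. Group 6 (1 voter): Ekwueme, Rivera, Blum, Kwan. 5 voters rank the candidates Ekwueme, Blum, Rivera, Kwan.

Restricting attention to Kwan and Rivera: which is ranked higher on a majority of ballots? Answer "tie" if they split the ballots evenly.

Ballots ranking Kwan above Rivera: 3 + 3 = 6.
Ballots ranking Rivera above Kwan: 22 − 6 = 16.
Rivera wins the head-to-head 16–6.

Rivera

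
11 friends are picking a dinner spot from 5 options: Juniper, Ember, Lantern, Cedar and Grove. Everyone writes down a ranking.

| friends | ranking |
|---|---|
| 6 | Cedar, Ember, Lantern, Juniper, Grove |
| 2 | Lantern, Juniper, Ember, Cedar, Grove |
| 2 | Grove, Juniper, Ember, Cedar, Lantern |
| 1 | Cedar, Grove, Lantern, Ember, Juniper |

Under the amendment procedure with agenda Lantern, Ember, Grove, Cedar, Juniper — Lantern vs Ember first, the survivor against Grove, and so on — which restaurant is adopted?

Cedar

Round 1: Lantern vs Ember — 3–8, Ember advances.
Round 2: Ember vs Grove — 8–3, Ember advances.
Round 3: Ember vs Cedar — 4–7, Cedar advances.
Round 4: Cedar vs Juniper — 7–4, Cedar advances.
The agenda winner is Cedar.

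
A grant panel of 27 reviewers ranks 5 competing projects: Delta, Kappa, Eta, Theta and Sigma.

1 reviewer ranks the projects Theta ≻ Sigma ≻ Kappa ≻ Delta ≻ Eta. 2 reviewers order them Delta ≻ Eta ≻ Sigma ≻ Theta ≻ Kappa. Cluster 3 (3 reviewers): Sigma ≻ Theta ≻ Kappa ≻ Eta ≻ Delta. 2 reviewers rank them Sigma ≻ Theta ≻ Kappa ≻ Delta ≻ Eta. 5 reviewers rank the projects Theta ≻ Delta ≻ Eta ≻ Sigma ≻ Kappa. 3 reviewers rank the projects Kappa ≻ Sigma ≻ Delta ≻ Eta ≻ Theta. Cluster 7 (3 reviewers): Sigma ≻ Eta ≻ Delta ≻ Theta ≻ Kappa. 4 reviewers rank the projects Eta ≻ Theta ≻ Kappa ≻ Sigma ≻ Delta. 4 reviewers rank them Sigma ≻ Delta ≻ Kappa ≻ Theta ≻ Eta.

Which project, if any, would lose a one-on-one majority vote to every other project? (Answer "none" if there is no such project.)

Kappa

Head-to-head results (27 reviewers):
Delta vs Kappa: Delta wins 14–13.
Delta–Eta: Delta 17–10.
Delta vs Theta: 2+3+3+4 = 12 for Delta, 15 for Theta — Theta by 15–12.
Delta vs Sigma: Delta preferred on 2+5 = 7 ballots; Sigma wins 20–7.
Kappa vs Eta: Kappa preferred on 1+3+2+3+4 = 13 ballots; Eta wins 14–13.
Kappa vs Theta: Theta wins 20–7.
Kappa–Sigma: Sigma 20–7.
Eta vs Theta: Eta is ranked higher on 2+3+3+4 = 12 ballots, Theta on 15. Theta wins 15–12.
Eta vs Sigma: Sigma, 16–11.
Theta–Sigma: Sigma 17–10.
Kappa is beaten in every head-to-head and is the Condorcet loser.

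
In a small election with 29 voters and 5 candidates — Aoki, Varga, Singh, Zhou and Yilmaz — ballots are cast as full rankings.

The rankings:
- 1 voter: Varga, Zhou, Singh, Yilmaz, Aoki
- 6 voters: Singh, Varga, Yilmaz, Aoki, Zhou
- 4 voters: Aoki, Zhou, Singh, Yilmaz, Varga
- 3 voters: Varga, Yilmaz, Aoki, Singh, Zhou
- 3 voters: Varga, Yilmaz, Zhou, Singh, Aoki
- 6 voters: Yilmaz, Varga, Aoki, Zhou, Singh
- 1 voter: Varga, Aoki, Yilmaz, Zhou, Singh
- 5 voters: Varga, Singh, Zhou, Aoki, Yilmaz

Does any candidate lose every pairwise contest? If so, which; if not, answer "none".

Pairwise majorities:
Aoki vs Varga: Aoki is ranked higher on 4 ballots, Varga on 25. Varga wins 25–4.
Aoki vs Singh: Singh wins 15–14.
Aoki vs Zhou: Aoki is ranked higher on 6+4+3+6+1 = 20 ballots, Zhou on 9. Aoki wins 20–9.
Aoki–Yilmaz: Yilmaz 19–10.
Varga vs Singh: Varga preferred on 1+3+3+6+1+5 = 19 ballots; Varga wins 19–10.
Varga vs Zhou: 25 to 4, Varga.
Varga vs Yilmaz: Varga wins 19–10.
Singh vs Zhou: Singh is ranked higher on 6+3+5 = 14 ballots, Zhou on 15. Zhou wins 15–14.
Singh vs Yilmaz: Singh, 16–13.
Zhou vs Yilmaz: Yilmaz, 19–10.
Each candidate has at least one pairwise win (Aoki beats Zhou; Varga beats Aoki; Singh beats Aoki; Zhou beats Singh; Yilmaz beats Aoki) — no Condorcet loser.

none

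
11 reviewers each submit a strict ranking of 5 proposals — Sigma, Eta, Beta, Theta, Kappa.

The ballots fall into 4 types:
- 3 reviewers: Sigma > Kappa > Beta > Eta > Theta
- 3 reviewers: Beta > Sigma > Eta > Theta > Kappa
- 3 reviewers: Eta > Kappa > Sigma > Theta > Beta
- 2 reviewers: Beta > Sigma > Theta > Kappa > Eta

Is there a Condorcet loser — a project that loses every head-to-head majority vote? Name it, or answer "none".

Head-to-head results (11 reviewers):
Sigma vs Eta: 3+3+2 = 8 for Sigma, 3 for Eta — Sigma by 8–3.
Sigma vs Beta: Sigma, 6–5.
Sigma vs Theta: Sigma wins 11–0.
Sigma vs Kappa: Sigma preferred on 3+3+2 = 8 ballots; Sigma wins 8–3.
Eta vs Beta: Eta is ranked higher on 3 ballots, Beta on 8. Beta wins 8–3.
Eta vs Theta: Eta wins 9–2.
Eta–Kappa: Eta 6–5.
Beta vs Theta: Beta preferred on 3+3+2 = 8 ballots; Beta wins 8–3.
Beta vs Kappa: Beta is ranked higher on 3+2 = 5 ballots, Kappa on 6. Kappa wins 6–5.
Theta vs Kappa: 3+2 = 5 for Theta, 6 for Kappa — Kappa by 6–5.
Theta loses to every other project — it is the Condorcet loser.

Theta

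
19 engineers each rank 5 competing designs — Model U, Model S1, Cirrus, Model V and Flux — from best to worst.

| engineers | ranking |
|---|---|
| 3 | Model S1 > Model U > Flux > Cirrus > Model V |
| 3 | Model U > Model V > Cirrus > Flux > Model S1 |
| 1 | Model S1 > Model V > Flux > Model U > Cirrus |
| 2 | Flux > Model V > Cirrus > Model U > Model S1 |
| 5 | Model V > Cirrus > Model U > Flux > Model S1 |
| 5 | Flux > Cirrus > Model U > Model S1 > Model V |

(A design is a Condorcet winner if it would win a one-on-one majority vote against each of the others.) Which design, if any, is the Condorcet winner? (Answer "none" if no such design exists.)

Head-to-head results (19 engineers):
Model U vs Model S1: Model U, 15–4.
Model U vs Cirrus: Cirrus wins 12–7.
Model U–Model V: Model U 11–8.
Model U vs Flux: Model U, 11–8.
Model S1 vs Cirrus: Cirrus wins 15–4.
Model S1–Model V: Model V 10–9.
Model S1–Flux: Flux 15–4.
Cirrus vs Model V: Model V, 11–8.
Cirrus vs Flux: Flux wins 11–8.
Model V vs Flux: Flux, 10–9.
Every design loses at least once (Model U loses to Cirrus; Model S1 loses to Model U; Cirrus loses to Model V; Model V loses to Model U; Flux loses to Model U). The majority relation contains the cycle Model U > Model V > Cirrus > Model U, so there is no Condorcet winner.

none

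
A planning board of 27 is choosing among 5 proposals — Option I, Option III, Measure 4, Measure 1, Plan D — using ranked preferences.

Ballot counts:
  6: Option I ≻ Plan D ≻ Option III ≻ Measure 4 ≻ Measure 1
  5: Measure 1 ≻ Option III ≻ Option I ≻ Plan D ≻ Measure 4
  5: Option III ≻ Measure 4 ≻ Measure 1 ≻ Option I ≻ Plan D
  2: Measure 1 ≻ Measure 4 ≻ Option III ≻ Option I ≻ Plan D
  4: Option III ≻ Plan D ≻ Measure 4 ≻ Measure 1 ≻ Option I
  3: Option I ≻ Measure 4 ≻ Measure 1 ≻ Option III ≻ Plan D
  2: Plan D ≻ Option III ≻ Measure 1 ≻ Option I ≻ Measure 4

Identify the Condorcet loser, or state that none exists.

Pairwise majorities:
Option I vs Option III: Option III, 18–9.
Option I vs Measure 4: 6+5+3+2 = 16 for Option I, 11 for Measure 4 — Option I by 16–11.
Option I vs Measure 1: Measure 1, 18–9.
Option I–Plan D: Option I 21–6.
Option III–Measure 4: Option III 22–5.
Option III vs Measure 1: Option III is ranked higher on 6+5+4+2 = 17 ballots, Measure 1 on 10. Option III wins 17–10.
Option III vs Plan D: Option III is ranked higher on 5+5+2+4+3 = 19 ballots, Plan D on 8. Option III wins 19–8.
Measure 4 vs Measure 1: Measure 4 preferred on 6+5+4+3 = 18 ballots; Measure 4 wins 18–9.
Measure 4 vs Plan D: Plan D wins 17–10.
Measure 1 vs Plan D: Measure 1 wins 15–12.
Every option wins at least one matchup (Option I beats Measure 4; Option III beats Option I; Measure 4 beats Measure 1; Measure 1 beats Option I; Plan D beats Measure 4), so there is no Condorcet loser.

none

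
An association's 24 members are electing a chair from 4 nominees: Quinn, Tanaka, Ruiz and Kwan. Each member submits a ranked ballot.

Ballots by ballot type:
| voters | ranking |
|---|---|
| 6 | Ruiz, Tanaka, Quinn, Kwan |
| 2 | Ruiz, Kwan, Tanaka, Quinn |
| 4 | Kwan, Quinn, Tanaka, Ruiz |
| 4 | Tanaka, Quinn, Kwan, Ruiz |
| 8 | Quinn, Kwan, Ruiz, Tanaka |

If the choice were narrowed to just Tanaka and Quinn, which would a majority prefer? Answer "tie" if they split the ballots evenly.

Ballots ranking Tanaka above Quinn: 6 + 2 + 4 = 12.
Ballots ranking Quinn above Tanaka: 24 − 12 = 12.
12–12: the pair ties.

tie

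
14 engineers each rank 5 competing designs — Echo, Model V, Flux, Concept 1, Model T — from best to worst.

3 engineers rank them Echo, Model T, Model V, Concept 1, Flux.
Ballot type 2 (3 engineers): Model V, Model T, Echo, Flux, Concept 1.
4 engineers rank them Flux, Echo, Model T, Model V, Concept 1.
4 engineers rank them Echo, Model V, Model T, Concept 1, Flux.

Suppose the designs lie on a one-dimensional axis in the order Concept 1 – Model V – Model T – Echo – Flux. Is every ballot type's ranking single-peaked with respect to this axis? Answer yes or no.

no

Axis positions: Concept 1=1, Model V=2, Model T=3, Echo=4, Flux=5.
Ballot type 1 (peak Echo at position 4): ranking walks positions 4-3-2-1-5, expanding outward from the peak — single-peaked.
Ballot type 2 (peak Model V at position 2): ranking walks positions 2-3-4-5-1, expanding outward from the peak — single-peaked.
Ballot type 3 (peak Flux at position 5): ranking walks positions 5-4-3-2-1, expanding outward from the peak — single-peaked.
Ballot type 4: ranking walks positions 4-2-3-1-5; Model V is ranked above Model T even though Model T lies between Model V and the peak Echo on the axis — preferences dip and rise again. Not single-peaked.
Ballot type 4 violates single-peakedness, so the profile is not single-peaked on this axis.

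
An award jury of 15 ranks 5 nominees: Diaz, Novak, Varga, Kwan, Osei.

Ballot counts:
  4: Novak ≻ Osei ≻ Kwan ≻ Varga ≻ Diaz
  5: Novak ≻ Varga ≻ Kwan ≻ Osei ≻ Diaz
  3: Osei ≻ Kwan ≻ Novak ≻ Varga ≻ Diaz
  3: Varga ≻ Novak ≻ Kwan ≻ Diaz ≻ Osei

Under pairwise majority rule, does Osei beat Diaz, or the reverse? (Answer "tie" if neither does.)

Ballots ranking Osei above Diaz: 4 + 5 + 3 = 12.
Ballots ranking Diaz above Osei: 15 − 12 = 3.
Osei wins the head-to-head 12–3.

Osei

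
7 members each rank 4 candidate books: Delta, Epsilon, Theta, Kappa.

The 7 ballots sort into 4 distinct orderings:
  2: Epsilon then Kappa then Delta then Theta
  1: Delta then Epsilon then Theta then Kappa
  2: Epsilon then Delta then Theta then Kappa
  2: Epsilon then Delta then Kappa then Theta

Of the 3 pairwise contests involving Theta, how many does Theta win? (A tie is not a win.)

Theta against each rival (7 members):
Theta vs Delta: Theta is ranked higher on 0 ballots, Delta on 7. Delta wins 7–0.
Theta vs Epsilon: 0 to 7, Epsilon.
Theta vs Kappa: 3 to 4, Kappa.
Theta beats no one; loses to Delta, Epsilon, Kappa — 0 pairwise wins.

0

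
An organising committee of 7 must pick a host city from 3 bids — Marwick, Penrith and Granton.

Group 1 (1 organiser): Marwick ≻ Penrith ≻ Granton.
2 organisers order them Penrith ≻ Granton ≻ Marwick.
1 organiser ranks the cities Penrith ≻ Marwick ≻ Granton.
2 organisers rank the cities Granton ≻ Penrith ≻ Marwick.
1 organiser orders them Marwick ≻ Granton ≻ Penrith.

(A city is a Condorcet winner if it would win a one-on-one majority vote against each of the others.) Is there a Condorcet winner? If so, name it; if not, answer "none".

Check each pair by majority over 7 ballots:
Marwick vs Penrith: 1+1 = 2 for Marwick, 5 for Penrith — Penrith by 5–2.
Marwick vs Granton: 3 to 4, Granton.
Penrith vs Granton: 4 to 3, Penrith.
Only Penrith has no losses; Penrith is the Condorcet winner.

Penrith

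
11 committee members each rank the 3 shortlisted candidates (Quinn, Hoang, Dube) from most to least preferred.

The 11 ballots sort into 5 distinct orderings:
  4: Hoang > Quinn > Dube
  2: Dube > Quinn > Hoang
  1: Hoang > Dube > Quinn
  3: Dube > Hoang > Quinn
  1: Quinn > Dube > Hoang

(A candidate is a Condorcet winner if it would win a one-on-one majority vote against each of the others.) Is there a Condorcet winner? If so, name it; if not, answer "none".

Pairwise majorities:
Quinn vs Hoang: Quinn is ranked higher on 2+1 = 3 ballots, Hoang on 8. Hoang wins 8–3.
Quinn vs Dube: 4+1 = 5 for Quinn, 6 for Dube — Dube by 6–5.
Hoang vs Dube: Hoang is ranked higher on 4+1 = 5 ballots, Dube on 6. Dube wins 6–5.
Only Dube has no losses; Dube is the Condorcet winner.

Dube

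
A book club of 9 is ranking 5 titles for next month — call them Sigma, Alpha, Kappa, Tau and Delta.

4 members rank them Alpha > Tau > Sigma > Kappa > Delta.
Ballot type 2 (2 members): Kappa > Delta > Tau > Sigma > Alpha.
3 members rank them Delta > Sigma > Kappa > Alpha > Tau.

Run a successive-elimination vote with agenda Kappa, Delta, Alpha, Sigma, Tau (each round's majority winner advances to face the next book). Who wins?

Tau

Round 1: Kappa vs Delta — 6–3, Kappa advances.
Round 2: Kappa vs Alpha — 5–4, Kappa advances.
Round 3: Kappa vs Sigma — 2–7, Sigma advances.
Round 4: Sigma vs Tau — 3–6, Tau advances.
The agenda winner is Tau.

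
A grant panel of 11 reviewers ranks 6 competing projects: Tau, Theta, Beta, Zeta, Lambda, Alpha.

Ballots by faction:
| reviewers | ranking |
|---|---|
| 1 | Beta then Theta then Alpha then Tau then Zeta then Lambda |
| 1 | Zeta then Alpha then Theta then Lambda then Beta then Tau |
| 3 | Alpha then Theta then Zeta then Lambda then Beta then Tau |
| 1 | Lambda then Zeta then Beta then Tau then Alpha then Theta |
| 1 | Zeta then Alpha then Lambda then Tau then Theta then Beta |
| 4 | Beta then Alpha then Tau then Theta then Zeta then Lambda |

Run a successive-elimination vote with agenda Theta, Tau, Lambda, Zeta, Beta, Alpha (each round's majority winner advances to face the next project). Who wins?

Round 1: Theta vs Tau — 5–6, Tau advances.
Round 2: Tau vs Lambda — 5–6, Lambda advances.
Round 3: Lambda vs Zeta — 1–10, Zeta advances.
Round 4: Zeta vs Beta — 6–5, Zeta advances.
Round 5: Zeta vs Alpha — 3–8, Alpha advances.
The agenda winner is Alpha.

Alpha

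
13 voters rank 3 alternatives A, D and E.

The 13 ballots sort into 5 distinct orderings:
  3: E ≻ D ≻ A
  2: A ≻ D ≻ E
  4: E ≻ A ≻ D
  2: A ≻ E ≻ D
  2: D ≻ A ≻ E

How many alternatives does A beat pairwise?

A against each rival (13 voters):
A vs D: 2+4+2 = 8 for A, 5 for D — A by 8–5.
A vs E: E wins 7–6.
A beats D; loses to E — 1 pairwise win.

1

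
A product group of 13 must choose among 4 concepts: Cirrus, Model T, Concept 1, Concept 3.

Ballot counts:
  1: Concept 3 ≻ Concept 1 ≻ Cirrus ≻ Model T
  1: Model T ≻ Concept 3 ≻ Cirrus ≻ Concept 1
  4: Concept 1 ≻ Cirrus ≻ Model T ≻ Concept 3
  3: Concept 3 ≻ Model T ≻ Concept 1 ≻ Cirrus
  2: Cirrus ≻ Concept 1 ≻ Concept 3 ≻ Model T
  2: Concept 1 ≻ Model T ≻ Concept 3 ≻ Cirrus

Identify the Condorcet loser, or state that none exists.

Pairwise majorities:
Cirrus vs Model T: Cirrus preferred on 1+4+2 = 7 ballots; Cirrus wins 7–6.
Cirrus vs Concept 1: 1+2 = 3 for Cirrus, 10 for Concept 1 — Concept 1 by 10–3.
Cirrus vs Concept 3: Concept 3, 7–6.
Model T vs Concept 1: 1+3 = 4 for Model T, 9 for Concept 1 — Concept 1 by 9–4.
Model T vs Concept 3: Model T wins 7–6.
Concept 1 vs Concept 3: Concept 1, 8–5.
No design is winless: Cirrus beats Model T; Model T beats Concept 3; Concept 1 beats Cirrus; Concept 3 beats Cirrus. There is no Condorcet loser.

none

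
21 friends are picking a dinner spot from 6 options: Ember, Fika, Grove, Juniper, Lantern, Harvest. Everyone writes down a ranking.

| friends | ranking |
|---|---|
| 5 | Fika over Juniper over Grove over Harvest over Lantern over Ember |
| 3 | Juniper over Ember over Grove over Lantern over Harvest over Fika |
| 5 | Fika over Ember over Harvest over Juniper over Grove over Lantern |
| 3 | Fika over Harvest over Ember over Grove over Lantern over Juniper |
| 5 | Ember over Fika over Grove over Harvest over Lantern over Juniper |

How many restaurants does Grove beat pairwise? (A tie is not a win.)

Grove against each rival (21 friends):
Grove vs Ember: Grove is ranked higher on 5 ballots, Ember on 16. Ember wins 16–5.
Grove vs Fika: Grove preferred on 3 ballots; Fika wins 18–3.
Grove vs Juniper: Grove is ranked higher on 3+5 = 8 ballots, Juniper on 13. Juniper wins 13–8.
Grove vs Lantern: 21 to 0, Grove.
Grove vs Harvest: Grove wins 13–8.
Grove beats Lantern, Harvest; loses to Ember, Fika, Juniper — 2 pairwise wins.

2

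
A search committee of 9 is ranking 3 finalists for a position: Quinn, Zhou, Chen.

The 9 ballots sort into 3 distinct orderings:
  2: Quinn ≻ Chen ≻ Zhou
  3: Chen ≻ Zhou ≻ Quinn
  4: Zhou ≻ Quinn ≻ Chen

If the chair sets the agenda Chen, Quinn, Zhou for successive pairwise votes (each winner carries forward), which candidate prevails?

Zhou

Round 1: Chen vs Quinn — 3–6, Quinn advances.
Round 2: Quinn vs Zhou — 2–7, Zhou advances.
The agenda winner is Zhou.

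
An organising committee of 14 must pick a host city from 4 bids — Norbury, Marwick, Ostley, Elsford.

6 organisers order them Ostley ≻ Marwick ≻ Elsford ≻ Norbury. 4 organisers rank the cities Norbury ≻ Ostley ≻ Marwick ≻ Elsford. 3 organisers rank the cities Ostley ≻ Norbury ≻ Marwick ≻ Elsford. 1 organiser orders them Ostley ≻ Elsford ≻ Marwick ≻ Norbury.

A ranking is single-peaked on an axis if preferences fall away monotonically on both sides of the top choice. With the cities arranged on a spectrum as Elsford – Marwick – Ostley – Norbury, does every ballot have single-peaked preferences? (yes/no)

Axis positions: Elsford=1, Marwick=2, Ostley=3, Norbury=4.
Type 1 (peak Ostley at position 3): ranking walks positions 3-2-1-4, expanding outward from the peak — single-peaked.
Type 2 (peak Norbury at position 4): ranking walks positions 4-3-2-1, expanding outward from the peak — single-peaked.
Type 3 (peak Ostley at position 3): ranking walks positions 3-4-2-1, expanding outward from the peak — single-peaked.
Type 4: ranking walks positions 3-1-2-4; Elsford is ranked above Marwick even though Marwick lies between Elsford and the peak Ostley on the axis — preferences dip and rise again. Not single-peaked.
Type 4 violates single-peakedness, so the profile is not single-peaked on this axis.

no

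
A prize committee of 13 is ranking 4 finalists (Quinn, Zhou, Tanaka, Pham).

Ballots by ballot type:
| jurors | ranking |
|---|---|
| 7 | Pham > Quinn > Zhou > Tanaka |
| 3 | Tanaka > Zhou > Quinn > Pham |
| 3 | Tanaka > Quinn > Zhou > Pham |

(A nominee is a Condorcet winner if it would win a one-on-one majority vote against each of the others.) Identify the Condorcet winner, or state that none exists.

Pham

Pairwise majorities:
Quinn vs Zhou: Quinn is ranked higher on 7+3 = 10 ballots, Zhou on 3. Quinn wins 10–3.
Quinn vs Tanaka: Quinn preferred on 7 ballots; Quinn wins 7–6.
Quinn vs Pham: 6 to 7, Pham.
Zhou vs Tanaka: 7 for Zhou, 6 for Tanaka — Zhou by 7–6.
Zhou vs Pham: Zhou preferred on 3+3 = 6 ballots; Pham wins 7–6.
Tanaka vs Pham: 3+3 = 6 for Tanaka, 7 for Pham — Pham by 7–6.
Pham wins every pairwise contest, so Pham is the Condorcet winner.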